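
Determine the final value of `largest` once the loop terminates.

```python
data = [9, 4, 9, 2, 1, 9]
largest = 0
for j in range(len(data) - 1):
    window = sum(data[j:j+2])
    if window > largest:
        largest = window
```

Let's trace through this code step by step.

Initialize: data = [9, 4, 9, 2, 1, 9]
Initialize: largest = 0
Entering loop: for j in range(len(data) - 1):
After iteration 1: j = 0, largest = 13, window = 13
After iteration 2: j = 1, largest = 13, window = 13
After iteration 3: j = 2, largest = 13, window = 11
After iteration 4: j = 3, largest = 13, window = 3
After iteration 5: j = 4, largest = 13, window = 10
Loop ends.

Final answer: 13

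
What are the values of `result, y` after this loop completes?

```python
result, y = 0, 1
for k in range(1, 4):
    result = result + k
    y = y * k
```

Let's trace through this code step by step.

Initialize: result = 0
Initialize: y = 1
Entering loop: for k in range(1, 4):
After iteration 1: k = 1, result = 1, y = 1
After iteration 2: k = 2, result = 3, y = 2
After iteration 3: k = 3, result = 6, y = 6
Loop ends.

Final answer: 6, 6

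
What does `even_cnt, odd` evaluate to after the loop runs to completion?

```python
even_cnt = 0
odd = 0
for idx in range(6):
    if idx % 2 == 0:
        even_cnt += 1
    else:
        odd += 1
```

Let's trace through this code step by step.

Initialize: even_cnt = 0
Initialize: odd = 0
Entering loop: for idx in range(6):
After iteration 1: idx = 0, even_cnt = 1, odd = 0
After iteration 2: idx = 1, even_cnt = 1, odd = 1
After iteration 3: idx = 2, even_cnt = 2, odd = 1
After iteration 4: idx = 3, even_cnt = 2, odd = 2
After iteration 5: idx = 4, even_cnt = 3, odd = 2
After iteration 6: idx = 5, even_cnt = 3, odd = 3
Loop ends.

Final answer: 3, 3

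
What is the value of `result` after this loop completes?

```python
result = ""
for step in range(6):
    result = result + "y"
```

Let's trace through this code step by step.

Initialize: result = ''
Entering loop: for step in range(6):
After iteration 1: step = 0, result = 'y'
After iteration 2: step = 1, result = 'yy'
After iteration 3: step = 2, result = 'yyy'
After iteration 4: step = 3, result = 'yyyy'
After iteration 5: step = 4, result = 'yyyyy'
After iteration 6: step = 5, result = 'yyyyyy'
Loop ends.

Final answer: 'yyyyyy'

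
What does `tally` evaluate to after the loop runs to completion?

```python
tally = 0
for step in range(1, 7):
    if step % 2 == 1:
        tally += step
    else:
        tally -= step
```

Let's trace through this code step by step.

Initialize: tally = 0
Entering loop: for step in range(1, 7):
After iteration 1: step = 1, tally = 1
After iteration 2: step = 2, tally = -1
After iteration 3: step = 3, tally = 2
After iteration 4: step = 4, tally = -2
After iteration 5: step = 5, tally = 3
After iteration 6: step = 6, tally = -3
Loop ends.

Final answer: -3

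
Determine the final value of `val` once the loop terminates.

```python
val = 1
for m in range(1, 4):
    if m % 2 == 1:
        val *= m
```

Let's trace through this code step by step.

Initialize: val = 1
Entering loop: for m in range(1, 4):
After iteration 1: m = 1, val = 1
After iteration 2: m = 2, val = 1
After iteration 3: m = 3, val = 3
Loop ends.

Final answer: 3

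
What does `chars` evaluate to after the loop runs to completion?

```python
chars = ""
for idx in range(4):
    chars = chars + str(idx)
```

Let's trace through this code step by step.

Initialize: chars = ''
Entering loop: for idx in range(4):
After iteration 1: idx = 0, chars = '0'
After iteration 2: idx = 1, chars = '01'
After iteration 3: idx = 2, chars = '012'
After iteration 4: idx = 3, chars = '0123'
Loop ends.

Final answer: '0123'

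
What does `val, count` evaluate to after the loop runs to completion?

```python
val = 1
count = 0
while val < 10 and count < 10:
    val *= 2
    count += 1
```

Let's trace through this code step by step.

Initialize: val = 1
Initialize: count = 0
Entering loop: while val < 10 and count < 10:
After iteration 1: val = 2, count = 1
After iteration 2: val = 4, count = 2
After iteration 3: val = 8, count = 3
After iteration 4: val = 16, count = 4
Loop ends.

Final answer: 16, 4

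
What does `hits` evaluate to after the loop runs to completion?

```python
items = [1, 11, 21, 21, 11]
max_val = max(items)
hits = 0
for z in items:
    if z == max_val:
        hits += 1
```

Let's trace through this code step by step.

Initialize: items = [1, 11, 21, 21, 11]
Initialize: max_val = 21
Initialize: hits = 0
Entering loop: for z in items:
After iteration 1: z = 1, hits = 0
After iteration 2: z = 11, hits = 0
After iteration 3: z = 21, hits = 1
After iteration 4: z = 21, hits = 2
After iteration 5: z = 11, hits = 2
Loop ends.

Final answer: 2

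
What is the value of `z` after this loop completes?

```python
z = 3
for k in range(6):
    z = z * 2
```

Let's trace through this code step by step.

Initialize: z = 3
Entering loop: for k in range(6):
After iteration 1: k = 0, z = 6
After iteration 2: k = 1, z = 12
After iteration 3: k = 2, z = 24
After iteration 4: k = 3, z = 48
After iteration 5: k = 4, z = 96
After iteration 6: k = 5, z = 192
Loop ends.

Final answer: 192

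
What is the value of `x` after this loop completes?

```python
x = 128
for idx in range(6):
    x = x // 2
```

Let's trace through this code step by step.

Initialize: x = 128
Entering loop: for idx in range(6):
After iteration 1: idx = 0, x = 64
After iteration 2: idx = 1, x = 32
After iteration 3: idx = 2, x = 16
After iteration 4: idx = 3, x = 8
After iteration 5: idx = 4, x = 4
After iteration 6: idx = 5, x = 2
Loop ends.

Final answer: 2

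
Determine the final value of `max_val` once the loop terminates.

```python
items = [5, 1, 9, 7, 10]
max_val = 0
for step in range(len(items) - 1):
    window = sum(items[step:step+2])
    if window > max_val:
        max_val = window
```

Let's trace through this code step by step.

Initialize: items = [5, 1, 9, 7, 10]
Initialize: max_val = 0
Entering loop: for step in range(len(items) - 1):
After iteration 1: step = 0, max_val = 6, window = 6
After iteration 2: step = 1, max_val = 10, window = 10
After iteration 3: step = 2, max_val = 16, window = 16
After iteration 4: step = 3, max_val = 17, window = 17
Loop ends.

Final answer: 17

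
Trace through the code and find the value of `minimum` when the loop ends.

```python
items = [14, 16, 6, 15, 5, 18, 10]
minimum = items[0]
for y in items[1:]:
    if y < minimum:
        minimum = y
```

Let's trace through this code step by step.

Initialize: items = [14, 16, 6, 15, 5, 18, 10]
Initialize: minimum = 14
Entering loop: for y in items[1:]:
After iteration 1: y = 16, minimum = 14
After iteration 2: y = 6, minimum = 6
After iteration 3: y = 15, minimum = 6
After iteration 4: y = 5, minimum = 5
After iteration 5: y = 18, minimum = 5
After iteration 6: y = 10, minimum = 5
Loop ends.

Final answer: 5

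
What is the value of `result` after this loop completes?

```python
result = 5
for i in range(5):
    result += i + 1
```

Let's trace through this code step by step.

Initialize: result = 5
Entering loop: for i in range(5):
After iteration 1: i = 0, result = 6
After iteration 2: i = 1, result = 8
After iteration 3: i = 2, result = 11
After iteration 4: i = 3, result = 15
After iteration 5: i = 4, result = 20
Loop ends.

Final answer: 20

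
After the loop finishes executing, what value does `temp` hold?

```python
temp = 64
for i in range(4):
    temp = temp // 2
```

Let's trace through this code step by step.

Initialize: temp = 64
Entering loop: for i in range(4):
After iteration 1: i = 0, temp = 32
After iteration 2: i = 1, temp = 16
After iteration 3: i = 2, temp = 8
After iteration 4: i = 3, temp = 4
Loop ends.

Final answer: 4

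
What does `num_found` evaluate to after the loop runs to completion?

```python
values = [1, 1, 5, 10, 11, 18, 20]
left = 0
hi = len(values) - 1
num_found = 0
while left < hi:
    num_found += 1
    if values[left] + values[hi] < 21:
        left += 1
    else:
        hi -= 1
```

Let's trace through this code step by step.

Initialize: values = [1, 1, 5, 10, 11, 18, 20]
Initialize: left = 0
Initialize: hi = 6
Initialize: num_found = 0
Entering loop: while left < hi:
After iteration 1: left = 0, hi = 5, num_found = 1
After iteration 2: left = 1, hi = 5, num_found = 2
After iteration 3: left = 2, hi = 5, num_found = 3
After iteration 4: left = 2, hi = 4, num_found = 4
After iteration 5: left = 3, hi = 4, num_found = 5
After iteration 6: left = 3, hi = 3, num_found = 6
Loop ends.

Final answer: 6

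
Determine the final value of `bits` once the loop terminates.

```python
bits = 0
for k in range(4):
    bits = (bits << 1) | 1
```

Let's trace through this code step by step.

Initialize: bits = 0
Entering loop: for k in range(4):
After iteration 1: k = 0, bits = 1
After iteration 2: k = 1, bits = 3
After iteration 3: k = 2, bits = 7
After iteration 4: k = 3, bits = 15
Loop ends.

Final answer: 15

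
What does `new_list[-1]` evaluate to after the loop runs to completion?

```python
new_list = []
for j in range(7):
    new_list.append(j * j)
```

Let's trace through this code step by step.

Initialize: new_list = []
Entering loop: for j in range(7):
After iteration 1: j = 0, new_list = [0]
After iteration 2: j = 1, new_list = [0, 1]
After iteration 3: j = 2, new_list = [0, 1, 4]
After iteration 4: j = 3, new_list = [0, 1, 4, 9]
After iteration 5: j = 4, new_list = [0, 1, 4, 9, 16]
After iteration 6: j = 5, new_list = [0, 1, 4, 9, 16, 25]
After iteration 7: j = 6, new_list = [0, 1, 4, 9, 16, 25, 36]
Loop ends.
new_list[-1] = 36

Final answer: 36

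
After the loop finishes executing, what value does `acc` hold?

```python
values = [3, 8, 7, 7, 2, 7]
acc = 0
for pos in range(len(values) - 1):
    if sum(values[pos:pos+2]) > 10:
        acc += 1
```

Let's trace through this code step by step.

Initialize: values = [3, 8, 7, 7, 2, 7]
Initialize: acc = 0
Entering loop: for pos in range(len(values) - 1):
After iteration 1: pos = 0, acc = 1
After iteration 2: pos = 1, acc = 2
After iteration 3: pos = 2, acc = 3
After iteration 4: pos = 3, acc = 3
After iteration 5: pos = 4, acc = 3
Loop ends.

Final answer: 3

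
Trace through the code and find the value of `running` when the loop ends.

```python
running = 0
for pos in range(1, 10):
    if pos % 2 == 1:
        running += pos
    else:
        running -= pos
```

Let's trace through this code step by step.

Initialize: running = 0
Entering loop: for pos in range(1, 10):
After iteration 1: pos = 1, running = 1
After iteration 2: pos = 2, running = -1
After iteration 3: pos = 3, running = 2
After iteration 4: pos = 4, running = -2
After iteration 5: pos = 5, running = 3
After iteration 6: pos = 6, running = -3
After iteration 7: pos = 7, running = 4
After iteration 8: pos = 8, running = -4
After iteration 9: pos = 9, running = 5
Loop ends.

Final answer: 5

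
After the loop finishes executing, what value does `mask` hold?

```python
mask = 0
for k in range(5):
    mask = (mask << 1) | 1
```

Let's trace through this code step by step.

Initialize: mask = 0
Entering loop: for k in range(5):
After iteration 1: k = 0, mask = 1
After iteration 2: k = 1, mask = 3
After iteration 3: k = 2, mask = 7
After iteration 4: k = 3, mask = 15
After iteration 5: k = 4, mask = 31
Loop ends.

Final answer: 31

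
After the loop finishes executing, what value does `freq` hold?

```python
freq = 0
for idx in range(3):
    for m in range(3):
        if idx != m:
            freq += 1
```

Let's trace through this code step by step.

Initialize: freq = 0
Entering loop: for idx in range(3):
After iteration 1: idx = 0, freq = 2
After iteration 2: idx = 1, freq = 4
After iteration 3: idx = 2, freq = 6
Loop ends.

Final answer: 6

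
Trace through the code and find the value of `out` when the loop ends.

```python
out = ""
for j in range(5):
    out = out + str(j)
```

Let's trace through this code step by step.

Initialize: out = ''
Entering loop: for j in range(5):
After iteration 1: j = 0, out = '0'
After iteration 2: j = 1, out = '01'
After iteration 3: j = 2, out = '012'
After iteration 4: j = 3, out = '0123'
After iteration 5: j = 4, out = '01234'
Loop ends.

Final answer: '01234'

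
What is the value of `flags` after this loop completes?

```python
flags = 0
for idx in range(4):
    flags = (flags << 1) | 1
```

Let's trace through this code step by step.

Initialize: flags = 0
Entering loop: for idx in range(4):
After iteration 1: idx = 0, flags = 1
After iteration 2: idx = 1, flags = 3
After iteration 3: idx = 2, flags = 7
After iteration 4: idx = 3, flags = 15
Loop ends.

Final answer: 15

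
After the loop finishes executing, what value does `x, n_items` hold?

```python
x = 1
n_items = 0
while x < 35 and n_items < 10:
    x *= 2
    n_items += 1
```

Let's trace through this code step by step.

Initialize: x = 1
Initialize: n_items = 0
Entering loop: while x < 35 and n_items < 10:
After iteration 1: x = 2, n_items = 1
After iteration 2: x = 4, n_items = 2
After iteration 3: x = 8, n_items = 3
After iteration 4: x = 16, n_items = 4
After iteration 5: x = 32, n_items = 5
After iteration 6: x = 64, n_items = 6
Loop ends.

Final answer: 64, 6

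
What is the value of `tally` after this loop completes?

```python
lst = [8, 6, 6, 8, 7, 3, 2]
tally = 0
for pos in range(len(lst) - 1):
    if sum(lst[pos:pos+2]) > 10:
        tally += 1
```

Let's trace through this code step by step.

Initialize: lst = [8, 6, 6, 8, 7, 3, 2]
Initialize: tally = 0
Entering loop: for pos in range(len(lst) - 1):
After iteration 1: pos = 0, tally = 1
After iteration 2: pos = 1, tally = 2
After iteration 3: pos = 2, tally = 3
After iteration 4: pos = 3, tally = 4
After iteration 5: pos = 4, tally = 4
After iteration 6: pos = 5, tally = 4
Loop ends.

Final answer: 4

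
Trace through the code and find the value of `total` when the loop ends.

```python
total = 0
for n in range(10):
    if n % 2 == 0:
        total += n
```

Let's trace through this code step by step.

Initialize: total = 0
Entering loop: for n in range(10):
After iteration 1: n = 0, total = 0
After iteration 2: n = 1, total = 0
After iteration 3: n = 2, total = 2
After iteration 4: n = 3, total = 2
After iteration 5: n = 4, total = 6
After iteration 6: n = 5, total = 6
After iteration 7: n = 6, total = 12
After iteration 8: n = 7, total = 12
After iteration 9: n = 8, total = 20
After iteration 10: n = 9, total = 20
Loop ends.

Final answer: 20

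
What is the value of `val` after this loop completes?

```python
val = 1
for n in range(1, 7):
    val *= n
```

Let's trace through this code step by step.

Initialize: val = 1
Entering loop: for n in range(1, 7):
After iteration 1: n = 1, val = 1
After iteration 2: n = 2, val = 2
After iteration 3: n = 3, val = 6
After iteration 4: n = 4, val = 24
After iteration 5: n = 5, val = 120
After iteration 6: n = 6, val = 720
Loop ends.

Final answer: 720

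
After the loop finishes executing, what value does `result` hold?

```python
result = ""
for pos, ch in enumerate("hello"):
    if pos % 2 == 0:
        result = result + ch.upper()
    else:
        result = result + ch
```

Let's trace through this code step by step.

Initialize: result = ''
Entering loop: for pos, ch in enumerate("hello"):
After iteration 1: pos = 0, ch = 'h', result = 'H'
After iteration 2: pos = 1, ch = 'e', result = 'He'
After iteration 3: pos = 2, ch = 'l', result = 'HeL'
After iteration 4: pos = 3, ch = 'l', result = 'HeLl'
After iteration 5: pos = 4, ch = 'o', result = 'HeLlO'
Loop ends.

Final answer: 'HeLlO'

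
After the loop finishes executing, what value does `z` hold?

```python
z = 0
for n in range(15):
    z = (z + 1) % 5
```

Let's trace through this code step by step.

Initialize: z = 0
Entering loop: for n in range(15):
After iteration 1: n = 0, z = 1
After iteration 2: n = 1, z = 2
After iteration 3: n = 2, z = 3
After iteration 4: n = 3, z = 4
After iteration 5: n = 4, z = 0
After iteration 6: n = 5, z = 1
After iteration 7: n = 6, z = 2
After iteration 8: n = 7, z = 3
After iteration 9: n = 8, z = 4
After iteration 10: n = 9, z = 0
After iteration 11: n = 10, z = 1
After iteration 12: n = 11, z = 2
After iteration 13: n = 12, z = 3
After iteration 14: n = 13, z = 4
After iteration 15: n = 14, z = 0
Loop ends.

Final answer: 0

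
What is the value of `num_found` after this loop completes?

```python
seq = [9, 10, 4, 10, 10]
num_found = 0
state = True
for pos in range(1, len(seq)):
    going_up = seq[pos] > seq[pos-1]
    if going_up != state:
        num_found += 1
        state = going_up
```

Let's trace through this code step by step.

Initialize: seq = [9, 10, 4, 10, 10]
Initialize: num_found = 0
Initialize: state = True
Entering loop: for pos in range(1, len(seq)):
After iteration 1: pos = 1, num_found = 0, state = True, going_up = True
After iteration 2: pos = 2, num_found = 1, state = False, going_up = False
After iteration 3: pos = 3, num_found = 2, state = True, going_up = True
After iteration 4: pos = 4, num_found = 3, state = False, going_up = False
Loop ends.

Final answer: 3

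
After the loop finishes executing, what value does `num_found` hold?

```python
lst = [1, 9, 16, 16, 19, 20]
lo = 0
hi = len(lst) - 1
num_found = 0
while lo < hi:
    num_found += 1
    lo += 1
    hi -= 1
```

Let's trace through this code step by step.

Initialize: lst = [1, 9, 16, 16, 19, 20]
Initialize: lo = 0
Initialize: hi = 5
Initialize: num_found = 0
Entering loop: while lo < hi:
After iteration 1: lo = 1, hi = 4, num_found = 1
After iteration 2: lo = 2, hi = 3, num_found = 2
After iteration 3: lo = 3, hi = 2, num_found = 3
Loop ends.

Final answer: 3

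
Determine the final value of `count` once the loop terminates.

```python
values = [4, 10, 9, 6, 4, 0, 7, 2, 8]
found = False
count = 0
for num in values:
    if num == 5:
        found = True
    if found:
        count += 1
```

Let's trace through this code step by step.

Initialize: values = [4, 10, 9, 6, 4, 0, 7, 2, 8]
Initialize: found = False
Initialize: count = 0
Entering loop: for num in values:
After iteration 1: num = 4, count = 0
After iteration 2: num = 10, count = 0
After iteration 3: num = 9, count = 0
After iteration 4: num = 6, count = 0
After iteration 5: num = 4, count = 0
After iteration 6: num = 0, count = 0
After iteration 7: num = 7, count = 0
After iteration 8: num = 2, count = 0
After iteration 9: num = 8, count = 0
Loop ends.

Final answer: 0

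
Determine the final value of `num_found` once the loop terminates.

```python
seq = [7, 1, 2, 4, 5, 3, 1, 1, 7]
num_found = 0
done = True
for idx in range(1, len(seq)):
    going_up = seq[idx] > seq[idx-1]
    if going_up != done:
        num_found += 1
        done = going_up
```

Let's trace through this code step by step.

Initialize: seq = [7, 1, 2, 4, 5, 3, 1, 1, 7]
Initialize: num_found = 0
Initialize: done = True
Entering loop: for idx in range(1, len(seq)):
After iteration 1: idx = 1, num_found = 1, done = False, going_up = False
After iteration 2: idx = 2, num_found = 2, done = True, going_up = True
After iteration 3: idx = 3, num_found = 2, done = True, going_up = True
After iteration 4: idx = 4, num_found = 2, done = True, going_up = True
After iteration 5: idx = 5, num_found = 3, done = False, going_up = False
After iteration 6: idx = 6, num_found = 3, done = False, going_up = False
After iteration 7: idx = 7, num_found = 3, done = False, going_up = False
After iteration 8: idx = 8, num_found = 4, done = True, going_up = True
Loop ends.

Final answer: 4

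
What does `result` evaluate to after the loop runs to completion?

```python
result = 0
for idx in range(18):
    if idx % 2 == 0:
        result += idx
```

Let's trace through this code step by step.

Initialize: result = 0
Entering loop: for idx in range(18):
After iteration 1: idx = 0, result = 0
After iteration 2: idx = 1, result = 0
After iteration 3: idx = 2, result = 2
After iteration 4: idx = 3, result = 2
After iteration 5: idx = 4, result = 6
After iteration 6: idx = 5, result = 6
After iteration 7: idx = 6, result = 12
After iteration 8: idx = 7, result = 12
After iteration 9: idx = 8, result = 20
After iteration 10: idx = 9, result = 20
After iteration 11: idx = 10, result = 30
After iteration 12: idx = 11, result = 30
After iteration 13: idx = 12, result = 42
After iteration 14: idx = 13, result = 42
After iteration 15: idx = 14, result = 56
After iteration 16: idx = 15, result = 56
After iteration 17: idx = 16, result = 72
After iteration 18: idx = 17, result = 72
Loop ends.

Final answer: 72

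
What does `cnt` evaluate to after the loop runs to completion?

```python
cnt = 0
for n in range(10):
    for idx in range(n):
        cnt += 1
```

Let's trace through this code step by step.

Initialize: cnt = 0
Entering loop: for n in range(10):
After iteration 1: n = 0, cnt = 0
After iteration 2: n = 1, cnt = 1, idx = 0
After iteration 3: n = 2, cnt = 3, idx = 1
After iteration 4: n = 3, cnt = 6, idx = 2
After iteration 5: n = 4, cnt = 10, idx = 3
After iteration 6: n = 5, cnt = 15, idx = 4
After iteration 7: n = 6, cnt = 21, idx = 5
After iteration 8: n = 7, cnt = 28, idx = 6
After iteration 9: n = 8, cnt = 36, idx = 7
After iteration 10: n = 9, cnt = 45, idx = 8
Loop ends.

Final answer: 45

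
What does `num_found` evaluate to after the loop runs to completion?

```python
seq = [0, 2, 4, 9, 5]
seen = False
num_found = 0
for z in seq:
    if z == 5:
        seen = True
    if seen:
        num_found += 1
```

Let's trace through this code step by step.

Initialize: seq = [0, 2, 4, 9, 5]
Initialize: seen = False
Initialize: num_found = 0
Entering loop: for z in seq:
After iteration 1: z = 0, seen = False, num_found = 0
After iteration 2: z = 2, seen = False, num_found = 0
After iteration 3: z = 4, seen = False, num_found = 0
After iteration 4: z = 9, seen = False, num_found = 0
After iteration 5: z = 5, seen = True, num_found = 1
Loop ends.

Final answer: 1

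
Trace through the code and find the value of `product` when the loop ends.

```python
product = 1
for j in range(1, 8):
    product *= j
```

Let's trace through this code step by step.

Initialize: product = 1
Entering loop: for j in range(1, 8):
After iteration 1: j = 1, product = 1
After iteration 2: j = 2, product = 2
After iteration 3: j = 3, product = 6
After iteration 4: j = 4, product = 24
After iteration 5: j = 5, product = 120
After iteration 6: j = 6, product = 720
After iteration 7: j = 7, product = 5040
Loop ends.

Final answer: 5040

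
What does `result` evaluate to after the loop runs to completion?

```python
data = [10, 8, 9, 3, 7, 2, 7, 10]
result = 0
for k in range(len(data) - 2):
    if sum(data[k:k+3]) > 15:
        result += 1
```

Let's trace through this code step by step.

Initialize: data = [10, 8, 9, 3, 7, 2, 7, 10]
Initialize: result = 0
Entering loop: for k in range(len(data) - 2):
After iteration 1: k = 0, result = 1
After iteration 2: k = 1, result = 2
After iteration 3: k = 2, result = 3
After iteration 4: k = 3, result = 3
After iteration 5: k = 4, result = 4
After iteration 6: k = 5, result = 5
Loop ends.

Final answer: 5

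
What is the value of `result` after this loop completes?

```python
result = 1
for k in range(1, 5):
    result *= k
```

Let's trace through this code step by step.

Initialize: result = 1
Entering loop: for k in range(1, 5):
After iteration 1: k = 1, result = 1
After iteration 2: k = 2, result = 2
After iteration 3: k = 3, result = 6
After iteration 4: k = 4, result = 24
Loop ends.

Final answer: 24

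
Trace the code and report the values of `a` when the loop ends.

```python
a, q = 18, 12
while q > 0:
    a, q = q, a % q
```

Let's trace through this code step by step.

Initialize: a = 18
Initialize: q = 12
Entering loop: while q > 0:
After iteration 1: a = 12, q = 6
After iteration 2: a = 6, q = 0
Loop ends.

Final answer: 6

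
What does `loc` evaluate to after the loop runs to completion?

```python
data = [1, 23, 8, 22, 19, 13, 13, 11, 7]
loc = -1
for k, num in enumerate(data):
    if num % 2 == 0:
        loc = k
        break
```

Let's trace through this code step by step.

Initialize: data = [1, 23, 8, 22, 19, 13, 13, 11, 7]
Initialize: loc = -1
Entering loop: for k, num in enumerate(data):
After iteration 1: k = 0, num = 1, loc = -1
After iteration 2: k = 1, num = 23, loc = -1
After iteration 3: k = 2, num = 8, loc = 2
Loop ends.

Final answer: 2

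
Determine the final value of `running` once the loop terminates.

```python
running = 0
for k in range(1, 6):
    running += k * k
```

Let's trace through this code step by step.

Initialize: running = 0
Entering loop: for k in range(1, 6):
After iteration 1: k = 1, running = 1
After iteration 2: k = 2, running = 5
After iteration 3: k = 3, running = 14
After iteration 4: k = 4, running = 30
After iteration 5: k = 5, running = 55
Loop ends.

Final answer: 55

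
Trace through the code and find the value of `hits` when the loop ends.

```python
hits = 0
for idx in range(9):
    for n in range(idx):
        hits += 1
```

Let's trace through this code step by step.

Initialize: hits = 0
Entering loop: for idx in range(9):
After iteration 1: idx = 0, hits = 0
After iteration 2: idx = 1, hits = 1, n = 0
After iteration 3: idx = 2, hits = 3, n = 1
After iteration 4: idx = 3, hits = 6, n = 2
After iteration 5: idx = 4, hits = 10, n = 3
After iteration 6: idx = 5, hits = 15, n = 4
After iteration 7: idx = 6, hits = 21, n = 5
After iteration 8: idx = 7, hits = 28, n = 6
After iteration 9: idx = 8, hits = 36, n = 7
Loop ends.

Final answer: 36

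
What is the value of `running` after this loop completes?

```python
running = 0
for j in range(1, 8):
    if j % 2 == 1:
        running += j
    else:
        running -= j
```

Let's trace through this code step by step.

Initialize: running = 0
Entering loop: for j in range(1, 8):
After iteration 1: j = 1, running = 1
After iteration 2: j = 2, running = -1
After iteration 3: j = 3, running = 2
After iteration 4: j = 4, running = -2
After iteration 5: j = 5, running = 3
After iteration 6: j = 6, running = -3
After iteration 7: j = 7, running = 4
Loop ends.

Final answer: 4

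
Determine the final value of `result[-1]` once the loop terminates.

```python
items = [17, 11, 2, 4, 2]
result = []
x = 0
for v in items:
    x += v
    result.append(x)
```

Let's trace through this code step by step.

Initialize: items = [17, 11, 2, 4, 2]
Initialize: result = []
Initialize: x = 0
Entering loop: for v in items:
After iteration 1: v = 17, result = [17], x = 17
After iteration 2: v = 11, result = [17, 28], x = 28
After iteration 3: v = 2, result = [17, 28, 30], x = 30
After iteration 4: v = 4, result = [17, 28, 30, 34], x = 34
After iteration 5: v = 2, result = [17, 28, 30, 34, 36], x = 36
Loop ends.
result[-1] = 36

Final answer: 36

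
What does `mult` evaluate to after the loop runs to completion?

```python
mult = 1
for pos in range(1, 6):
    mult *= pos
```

Let's trace through this code step by step.

Initialize: mult = 1
Entering loop: for pos in range(1, 6):
After iteration 1: pos = 1, mult = 1
After iteration 2: pos = 2, mult = 2
After iteration 3: pos = 3, mult = 6
After iteration 4: pos = 4, mult = 24
After iteration 5: pos = 5, mult = 120
Loop ends.

Final answer: 120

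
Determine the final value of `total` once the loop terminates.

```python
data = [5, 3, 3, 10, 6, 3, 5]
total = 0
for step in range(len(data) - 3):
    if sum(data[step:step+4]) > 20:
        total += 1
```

Let's trace through this code step by step.

Initialize: data = [5, 3, 3, 10, 6, 3, 5]
Initialize: total = 0
Entering loop: for step in range(len(data) - 3):
After iteration 1: step = 0, total = 1
After iteration 2: step = 1, total = 2
After iteration 3: step = 2, total = 3
After iteration 4: step = 3, total = 4
Loop ends.

Final answer: 4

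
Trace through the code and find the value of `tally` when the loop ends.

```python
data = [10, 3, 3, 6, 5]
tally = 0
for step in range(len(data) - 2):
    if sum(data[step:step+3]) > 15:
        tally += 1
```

Let's trace through this code step by step.

Initialize: data = [10, 3, 3, 6, 5]
Initialize: tally = 0
Entering loop: for step in range(len(data) - 2):
After iteration 1: step = 0, tally = 1
After iteration 2: step = 1, tally = 1
After iteration 3: step = 2, tally = 1
Loop ends.

Final answer: 1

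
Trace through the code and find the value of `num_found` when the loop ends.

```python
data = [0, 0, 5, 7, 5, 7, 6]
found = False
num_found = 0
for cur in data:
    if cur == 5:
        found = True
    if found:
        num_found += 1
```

Let's trace through this code step by step.

Initialize: data = [0, 0, 5, 7, 5, 7, 6]
Initialize: found = False
Initialize: num_found = 0
Entering loop: for cur in data:
After iteration 1: cur = 0, found = False, num_found = 0
After iteration 2: cur = 0, found = False, num_found = 0
After iteration 3: cur = 5, found = True, num_found = 1
After iteration 4: cur = 7, found = True, num_found = 2
After iteration 5: cur = 5, found = True, num_found = 3
After iteration 6: cur = 7, found = True, num_found = 4
After iteration 7: cur = 6, found = True, num_found = 5
Loop ends.

Final answer: 5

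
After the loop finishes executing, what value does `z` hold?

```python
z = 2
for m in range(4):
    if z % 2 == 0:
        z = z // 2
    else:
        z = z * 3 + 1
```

Let's trace through this code step by step.

Initialize: z = 2
Entering loop: for m in range(4):
After iteration 1: m = 0, z = 1
After iteration 2: m = 1, z = 4
After iteration 3: m = 2, z = 2
After iteration 4: m = 3, z = 1
Loop ends.

Final answer: 1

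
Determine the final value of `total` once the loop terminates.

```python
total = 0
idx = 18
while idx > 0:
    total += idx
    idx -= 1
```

Let's trace through this code step by step.

Initialize: total = 0
Initialize: idx = 18
Entering loop: while idx > 0:
After iteration 1: total = 18, idx = 17
After iteration 2: total = 35, idx = 16
After iteration 3: total = 51, idx = 15
After iteration 4: total = 66, idx = 14
After iteration 5: total = 80, idx = 13
After iteration 6: total = 93, idx = 12
After iteration 7: total = 105, idx = 11
After iteration 8: total = 116, idx = 10
After iteration 9: total = 126, idx = 9
After iteration 10: total = 135, idx = 8
After iteration 11: total = 143, idx = 7
After iteration 12: total = 150, idx = 6
After iteration 13: total = 156, idx = 5
After iteration 14: total = 161, idx = 4
After iteration 15: total = 165, idx = 3
After iteration 16: total = 168, idx = 2
After iteration 17: total = 170, idx = 1
After iteration 18: total = 171, idx = 0
Loop ends.

Final answer: 171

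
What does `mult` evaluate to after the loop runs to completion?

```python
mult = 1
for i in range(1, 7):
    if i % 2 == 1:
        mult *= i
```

Let's trace through this code step by step.

Initialize: mult = 1
Entering loop: for i in range(1, 7):
After iteration 1: i = 1, mult = 1
After iteration 2: i = 2, mult = 1
After iteration 3: i = 3, mult = 3
After iteration 4: i = 4, mult = 3
After iteration 5: i = 5, mult = 15
After iteration 6: i = 6, mult = 15
Loop ends.

Final answer: 15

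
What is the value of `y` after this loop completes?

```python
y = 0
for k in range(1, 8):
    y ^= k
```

Let's trace through this code step by step.

Initialize: y = 0
Entering loop: for k in range(1, 8):
After iteration 1: k = 1, y = 1
After iteration 2: k = 2, y = 3
After iteration 3: k = 3, y = 0
After iteration 4: k = 4, y = 4
After iteration 5: k = 5, y = 1
After iteration 6: k = 6, y = 7
After iteration 7: k = 7, y = 0
Loop ends.

Final answer: 0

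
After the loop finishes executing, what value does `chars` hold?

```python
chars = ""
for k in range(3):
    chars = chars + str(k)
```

Let's trace through this code step by step.

Initialize: chars = ''
Entering loop: for k in range(3):
After iteration 1: k = 0, chars = '0'
After iteration 2: k = 1, chars = '01'
After iteration 3: k = 2, chars = '012'
Loop ends.

Final answer: '012'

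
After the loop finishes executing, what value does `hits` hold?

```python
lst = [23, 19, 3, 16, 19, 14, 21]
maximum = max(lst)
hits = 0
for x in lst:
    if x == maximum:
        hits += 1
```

Let's trace through this code step by step.

Initialize: lst = [23, 19, 3, 16, 19, 14, 21]
Initialize: maximum = 23
Initialize: hits = 0
Entering loop: for x in lst:
After iteration 1: x = 23, hits = 1
After iteration 2: x = 19, hits = 1
After iteration 3: x = 3, hits = 1
After iteration 4: x = 16, hits = 1
After iteration 5: x = 19, hits = 1
After iteration 6: x = 14, hits = 1
After iteration 7: x = 21, hits = 1
Loop ends.

Final answer: 1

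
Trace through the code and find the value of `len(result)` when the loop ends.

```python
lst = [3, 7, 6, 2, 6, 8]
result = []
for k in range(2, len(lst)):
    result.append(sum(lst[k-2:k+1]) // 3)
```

Let's trace through this code step by step.

Initialize: lst = [3, 7, 6, 2, 6, 8]
Initialize: result = []
Entering loop: for k in range(2, len(lst)):
After iteration 1: k = 2, result = [5]
After iteration 2: k = 3, result = [5, 5]
After iteration 3: k = 4, result = [5, 5, 4]
After iteration 4: k = 5, result = [5, 5, 4, 5]
Loop ends.
len(result) = 4

Final answer: 4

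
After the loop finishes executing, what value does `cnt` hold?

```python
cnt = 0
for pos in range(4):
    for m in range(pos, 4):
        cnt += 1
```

Let's trace through this code step by step.

Initialize: cnt = 0
Entering loop: for pos in range(4):
After iteration 1: pos = 0, cnt = 4
After iteration 2: pos = 1, cnt = 7
After iteration 3: pos = 2, cnt = 9
After iteration 4: pos = 3, cnt = 10
Loop ends.

Final answer: 10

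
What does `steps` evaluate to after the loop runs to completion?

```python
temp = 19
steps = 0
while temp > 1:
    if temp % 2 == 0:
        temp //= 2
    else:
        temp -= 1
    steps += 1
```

Let's trace through this code step by step.

Initialize: temp = 19
Initialize: steps = 0
Entering loop: while temp > 1:
After iteration 1: temp = 18, steps = 1
After iteration 2: temp = 9, steps = 2
After iteration 3: temp = 8, steps = 3
After iteration 4: temp = 4, steps = 4
After iteration 5: temp = 2, steps = 5
After iteration 6: temp = 1, steps = 6
Loop ends.

Final answer: 6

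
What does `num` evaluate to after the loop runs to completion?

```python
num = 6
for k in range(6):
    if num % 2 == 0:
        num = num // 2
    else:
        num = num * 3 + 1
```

Let's trace through this code step by step.

Initialize: num = 6
Entering loop: for k in range(6):
After iteration 1: k = 0, num = 3
After iteration 2: k = 1, num = 10
After iteration 3: k = 2, num = 5
After iteration 4: k = 3, num = 16
After iteration 5: k = 4, num = 8
After iteration 6: k = 5, num = 4
Loop ends.

Final answer: 4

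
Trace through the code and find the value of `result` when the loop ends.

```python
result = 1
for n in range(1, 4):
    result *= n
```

Let's trace through this code step by step.

Initialize: result = 1
Entering loop: for n in range(1, 4):
After iteration 1: n = 1, result = 1
After iteration 2: n = 2, result = 2
After iteration 3: n = 3, result = 6
Loop ends.

Final answer: 6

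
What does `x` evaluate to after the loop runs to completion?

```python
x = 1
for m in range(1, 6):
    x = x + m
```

Let's trace through this code step by step.

Initialize: x = 1
Entering loop: for m in range(1, 6):
After iteration 1: m = 1, x = 2
After iteration 2: m = 2, x = 4
After iteration 3: m = 3, x = 7
After iteration 4: m = 4, x = 11
After iteration 5: m = 5, x = 16
Loop ends.

Final answer: 16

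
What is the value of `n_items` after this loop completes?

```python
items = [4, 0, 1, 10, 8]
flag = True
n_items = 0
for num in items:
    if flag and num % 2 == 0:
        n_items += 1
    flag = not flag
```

Let's trace through this code step by step.

Initialize: items = [4, 0, 1, 10, 8]
Initialize: flag = True
Initialize: n_items = 0
Entering loop: for num in items:
After iteration 1: num = 4, flag = False, n_items = 1
After iteration 2: num = 0, flag = True, n_items = 1
After iteration 3: num = 1, flag = False, n_items = 1
After iteration 4: num = 10, flag = True, n_items = 1
After iteration 5: num = 8, flag = False, n_items = 2
Loop ends.

Final answer: 2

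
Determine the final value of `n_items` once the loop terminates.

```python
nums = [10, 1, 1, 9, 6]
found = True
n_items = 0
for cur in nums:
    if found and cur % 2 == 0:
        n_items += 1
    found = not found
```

Let's trace through this code step by step.

Initialize: nums = [10, 1, 1, 9, 6]
Initialize: found = True
Initialize: n_items = 0
Entering loop: for cur in nums:
After iteration 1: cur = 10, found = False, n_items = 1
After iteration 2: cur = 1, found = True, n_items = 1
After iteration 3: cur = 1, found = False, n_items = 1
After iteration 4: cur = 9, found = True, n_items = 1
After iteration 5: cur = 6, found = False, n_items = 2
Loop ends.

Final answer: 2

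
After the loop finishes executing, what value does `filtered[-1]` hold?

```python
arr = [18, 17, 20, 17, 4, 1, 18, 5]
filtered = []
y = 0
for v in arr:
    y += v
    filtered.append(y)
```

Let's trace through this code step by step.

Initialize: arr = [18, 17, 20, 17, 4, 1, 18, 5]
Initialize: filtered = []
Initialize: y = 0
Entering loop: for v in arr:
After iteration 1: v = 18, filtered = [18], y = 18
After iteration 2: v = 17, filtered = [18, 35], y = 35
After iteration 3: v = 20, filtered = [18, 35, 55], y = 55
After iteration 4: v = 17, filtered = [18, 35, 55, 72], y = 72
After iteration 5: v = 4, filtered = [18, 35, 55, 72, 76], y = 76
After iteration 6: v = 1, filtered = [18, 35, 55, 72, 76, 77], y = 77
After iteration 7: v = 18, filtered = [18, 35, 55, 72, 76, 77, 95], y = 95
After iteration 8: v = 5, filtered = [18, 35, 55, 72, 76, 77, 95, 100], y = 100
Loop ends.
filtered[-1] = 100

Final answer: 100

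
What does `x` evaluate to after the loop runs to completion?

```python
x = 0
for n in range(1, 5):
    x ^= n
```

Let's trace through this code step by step.

Initialize: x = 0
Entering loop: for n in range(1, 5):
After iteration 1: n = 1, x = 1
After iteration 2: n = 2, x = 3
After iteration 3: n = 3, x = 0
After iteration 4: n = 4, x = 4
Loop ends.

Final answer: 4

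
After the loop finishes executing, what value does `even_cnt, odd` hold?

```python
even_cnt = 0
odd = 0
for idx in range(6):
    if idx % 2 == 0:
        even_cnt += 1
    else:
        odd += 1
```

Let's trace through this code step by step.

Initialize: even_cnt = 0
Initialize: odd = 0
Entering loop: for idx in range(6):
After iteration 1: idx = 0, even_cnt = 1, odd = 0
After iteration 2: idx = 1, even_cnt = 1, odd = 1
After iteration 3: idx = 2, even_cnt = 2, odd = 1
After iteration 4: idx = 3, even_cnt = 2, odd = 2
After iteration 5: idx = 4, even_cnt = 3, odd = 2
After iteration 6: idx = 5, even_cnt = 3, odd = 3
Loop ends.

Final answer: 3, 3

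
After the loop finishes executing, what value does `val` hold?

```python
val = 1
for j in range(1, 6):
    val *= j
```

Let's trace through this code step by step.

Initialize: val = 1
Entering loop: for j in range(1, 6):
After iteration 1: j = 1, val = 1
After iteration 2: j = 2, val = 2
After iteration 3: j = 3, val = 6
After iteration 4: j = 4, val = 24
After iteration 5: j = 5, val = 120
Loop ends.

Final answer: 120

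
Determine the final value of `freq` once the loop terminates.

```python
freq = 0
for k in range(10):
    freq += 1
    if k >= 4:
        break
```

Let's trace through this code step by step.

Initialize: freq = 0
Entering loop: for k in range(10):
After iteration 1: k = 0, freq = 1
After iteration 2: k = 1, freq = 2
After iteration 3: k = 2, freq = 3
After iteration 4: k = 3, freq = 4
After iteration 5: k = 4, freq = 5
Loop ends.

Final answer: 5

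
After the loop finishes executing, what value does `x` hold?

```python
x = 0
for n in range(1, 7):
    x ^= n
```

Let's trace through this code step by step.

Initialize: x = 0
Entering loop: for n in range(1, 7):
After iteration 1: n = 1, x = 1
After iteration 2: n = 2, x = 3
After iteration 3: n = 3, x = 0
After iteration 4: n = 4, x = 4
After iteration 5: n = 5, x = 1
After iteration 6: n = 6, x = 7
Loop ends.

Final answer: 7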